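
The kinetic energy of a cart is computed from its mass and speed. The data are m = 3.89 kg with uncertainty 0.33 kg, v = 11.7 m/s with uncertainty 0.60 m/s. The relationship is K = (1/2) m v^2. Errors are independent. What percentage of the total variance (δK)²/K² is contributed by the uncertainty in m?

40.6%

(δK/K)² = (1·δm/m)² + (2·δv/v)²
  m term: (1×0.0848)² = 0.00720
  v term: (2×0.0513)² = 0.0105
Total = 0.0177. Share from m = 0.00720/0.0177 = 0.406.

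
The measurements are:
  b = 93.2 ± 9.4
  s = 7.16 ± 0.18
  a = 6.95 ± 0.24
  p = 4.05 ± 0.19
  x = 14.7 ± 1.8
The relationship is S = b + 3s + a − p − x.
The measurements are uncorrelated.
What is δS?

9.59

S is a linear combination, so absolute uncertainties add in quadrature:
  (δb)² = 88.4;  (3·δs)² = 0.292;  (δa)² = 0.0576;  (δp)² = 0.0361;  (δx)² = 3.24
δS = √(92.0) = 9.59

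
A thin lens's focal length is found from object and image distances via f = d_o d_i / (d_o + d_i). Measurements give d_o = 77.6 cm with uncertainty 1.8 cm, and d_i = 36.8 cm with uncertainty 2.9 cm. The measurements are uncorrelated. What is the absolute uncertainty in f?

1.35 cm

∂f/∂d_o = (d_i/(d_o+d_i))² = 0.103;  ∂f/∂d_i = (d_o/(d_o+d_i))² = 0.460
δf = √((∂f/∂d_o · δd_o)² + (∂f/∂d_i · δd_i)²) = √(0.0347 + 1.78) = 1.35 cm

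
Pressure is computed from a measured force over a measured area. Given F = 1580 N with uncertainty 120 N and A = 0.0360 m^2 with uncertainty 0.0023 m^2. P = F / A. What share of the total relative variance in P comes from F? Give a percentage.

(δP/P)² = (1·δF/F)² + (-1·δA/A)²
  F term: (1×0.0759)² = 0.00577
  A term: (-1×0.0639)² = 0.00408
Total = 0.00985. Share from F = 0.00577/0.00985 = 0.586.

58.6%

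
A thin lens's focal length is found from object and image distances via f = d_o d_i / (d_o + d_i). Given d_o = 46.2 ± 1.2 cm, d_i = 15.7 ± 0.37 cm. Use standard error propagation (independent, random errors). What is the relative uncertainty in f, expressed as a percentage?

∂f/∂d_o = (d_i/(d_o+d_i))² = 0.0643;  ∂f/∂d_i = (d_o/(d_o+d_i))² = 0.557
δf = √((∂f/∂d_o · δd_o)² + (∂f/∂d_i · δd_i)²) = √(0.00596 + 0.0425) = 0.220 cm
f = 11.7 cm, so δf/f = 0.220/11.7 = 0.0188.

1.88%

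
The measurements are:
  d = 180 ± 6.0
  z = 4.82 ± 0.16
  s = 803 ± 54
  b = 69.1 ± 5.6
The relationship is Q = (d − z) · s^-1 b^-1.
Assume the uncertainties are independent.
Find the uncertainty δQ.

Let u = d − z = 175. δu = √(δd² + δz²) = √(36.0 + 0.0256) = 6.00, so δu/u = 0.0343.
Q is then a monomial in u, s, b:
δQ/Q = √((δu/u)² + (-1·δs/s)² + (-1·δb/b)²) = √(0.00117 + 0.00452 + 0.00657) = 0.111
Q = 0.00316, so δQ = 0.111 × 0.00316 = 0.000350.

0.000350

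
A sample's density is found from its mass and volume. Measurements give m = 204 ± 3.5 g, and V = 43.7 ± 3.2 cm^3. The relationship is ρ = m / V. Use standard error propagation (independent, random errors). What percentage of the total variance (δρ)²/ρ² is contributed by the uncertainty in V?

(δρ/ρ)² = (1·δm/m)² + (-1·δV/V)²
  m term: (1×0.0172)² = 0.000294
  V term: (-1×0.0732)² = 0.00536
Total = 0.00566. Share from V = 0.00536/0.00566 = 0.948.

94.8%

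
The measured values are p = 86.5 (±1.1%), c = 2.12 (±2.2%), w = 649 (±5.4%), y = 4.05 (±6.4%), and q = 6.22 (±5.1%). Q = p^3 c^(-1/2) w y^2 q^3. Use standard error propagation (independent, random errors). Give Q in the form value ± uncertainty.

For a monomial Q ∝ p^3, c^(-1/2), w, y^2, q^3, fractional errors add in quadrature:
  (3·δp/p)² = (3×0.0110)² = 0.00109;  (−½·δc/c)² = (-0.5×0.0220)² = 0.000121;  (1·δw/w)² = (1×0.0540)² = 0.00292;  (2·δy/y)² = (2×0.0640)² = 0.0164;  (3·δq/q)² = (3×0.0510)² = 0.0234
δQ/Q = √(0.0439) = 0.210
Q = 1.14e+12, so δQ = 0.210 × 1.14e+12 = 2.39e+11.

(1.14 ± 0.239) × 10^12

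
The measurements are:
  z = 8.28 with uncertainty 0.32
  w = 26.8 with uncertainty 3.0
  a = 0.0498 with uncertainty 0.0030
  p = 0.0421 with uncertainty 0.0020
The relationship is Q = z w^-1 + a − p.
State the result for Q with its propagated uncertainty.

0.317 ± 0.0368

Let h = z·w^-1 = 0.309. δh/h = √((1·δz/z)² + (-1·δw/w)²) = √(0.00149 + 0.0125) = 0.118, so δh = 0.0366.
Q = h + a − p: δQ = √(δh² + δa² + δp²) = √(0.00134 + 9e-06 + 4e-06) = 0.0368
Q = 0.317.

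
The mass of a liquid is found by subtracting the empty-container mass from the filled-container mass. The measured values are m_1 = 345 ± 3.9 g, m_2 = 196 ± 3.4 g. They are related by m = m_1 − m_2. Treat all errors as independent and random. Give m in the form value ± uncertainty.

149 ± 5.17 g

Each term contributes (cᵢ δxᵢ)² to (δm)²:
  (δm_1)² = 15.2;  (δm_2)² = 11.6
δm = √(26.8) = 5.17 g
m = 149 g.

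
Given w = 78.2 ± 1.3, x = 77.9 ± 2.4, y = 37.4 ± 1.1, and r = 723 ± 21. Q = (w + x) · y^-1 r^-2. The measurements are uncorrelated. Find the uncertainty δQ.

Let u = w + x = 156. δu = √(δw² + δx²) = √(1.69 + 5.76) = 2.73, so δu/u = 0.0175.
Q is then a monomial in u, y, r:
δQ/Q = √((δu/u)² + (-1·δy/y)² + (-2·δr/r)²) = √(0.000306 + 0.000865 + 0.00337) = 0.0674
Q = 7.98e-06, so δQ = 0.0674 × 7.98e-06 = 5.38e-07.

5.38e-07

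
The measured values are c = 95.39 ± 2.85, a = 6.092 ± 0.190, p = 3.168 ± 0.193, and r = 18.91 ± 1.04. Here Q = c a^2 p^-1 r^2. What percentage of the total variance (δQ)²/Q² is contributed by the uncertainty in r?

58.7%

(δQ/Q)² = (1·δc/c)² + (2·δa/a)² + (-1·δp/p)² + (2·δr/r)²
  c term: (1×0.0299)² = 0.000893
  a term: (2×0.0312)² = 0.00389
  p term: (-1×0.0609)² = 0.00371
  r term: (2×0.0550)² = 0.0121
Total = 0.0206. Share from r = 0.0121/0.0206 = 0.587.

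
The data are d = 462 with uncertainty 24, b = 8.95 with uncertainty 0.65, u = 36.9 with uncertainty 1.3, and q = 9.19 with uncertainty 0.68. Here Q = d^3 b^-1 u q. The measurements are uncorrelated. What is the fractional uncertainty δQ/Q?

Q is a product of powers, so relative uncertainties combine in quadrature:
  (3·δd/d)² = (3×0.0519)² = 0.0243;  (-1·δb/b)² = (-1×0.0726)² = 0.00527;  (1·δu/u)² = (1×0.0352)² = 0.00124;  (1·δq/q)² = (1×0.0740)² = 0.00548
δQ/Q = √(0.0363) = 0.190

0.190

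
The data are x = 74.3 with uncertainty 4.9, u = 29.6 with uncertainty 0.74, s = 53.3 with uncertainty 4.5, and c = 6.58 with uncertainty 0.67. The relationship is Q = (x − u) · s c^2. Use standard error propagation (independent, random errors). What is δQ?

25500

Let w = x − u = 44.7. δw = √(δx² + δu²) = √(24.0 + 0.548) = 4.96, so δw/w = 0.111.
Q is then a monomial in w, s, c:
δQ/Q = √((δw/w)² + (1·δs/s)² + (2·δc/c)²) = √(0.0123 + 0.00713 + 0.0415) = 0.247
Q = 1.03e+05, so δQ = 0.247 × 1.03e+05 = 25500.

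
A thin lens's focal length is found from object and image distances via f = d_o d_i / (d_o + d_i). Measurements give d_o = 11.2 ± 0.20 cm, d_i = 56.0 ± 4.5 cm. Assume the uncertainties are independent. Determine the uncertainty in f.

0.187 cm

∂f/∂d_o = (d_i/(d_o+d_i))² = 0.694;  ∂f/∂d_i = (d_o/(d_o+d_i))² = 0.0278
δf = √((∂f/∂d_o · δd_o)² + (∂f/∂d_i · δd_i)²) = √(0.0193 + 0.0156) = 0.187 cm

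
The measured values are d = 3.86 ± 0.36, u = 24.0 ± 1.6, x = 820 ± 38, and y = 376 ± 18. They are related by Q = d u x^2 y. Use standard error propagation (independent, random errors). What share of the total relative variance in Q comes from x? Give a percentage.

(δQ/Q)² = (1·δd/d)² + (1·δu/u)² + (2·δx/x)² + (1·δy/y)²
  d term: (1×0.0933)² = 0.00870
  u term: (1×0.0667)² = 0.00444
  x term: (2×0.0463)² = 0.00859
  y term: (1×0.0479)² = 0.00229
Total = 0.0240. Share from x = 0.00859/0.0240 = 0.358.

35.8%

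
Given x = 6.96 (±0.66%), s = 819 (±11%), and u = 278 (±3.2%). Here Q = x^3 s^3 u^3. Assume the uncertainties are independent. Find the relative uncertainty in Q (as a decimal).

For a monomial Q ∝ x^3, s^3, u^3, fractional errors add in quadrature:
  (3·δx/x)² = (3×0.00660)² = 0.000392;  (3·δs/s)² = (3×0.110)² = 0.109;  (3·δu/u)² = (3×0.0320)² = 0.00922
δQ/Q = √(0.119) = 0.344

0.344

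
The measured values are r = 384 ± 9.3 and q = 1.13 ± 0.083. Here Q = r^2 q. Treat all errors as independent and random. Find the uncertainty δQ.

14700

Relative error in a monomial: (δQ/Q)² = Σ (nᵢ · δxᵢ/xᵢ)².
  (2·δr/r)² = (2×0.0242)² = 0.00235;  (1·δq/q)² = (1×0.0735)² = 0.00540
δQ/Q = √(0.00774) = 0.0880
Q = 1.67e+05, so δQ = 0.0880 × 1.67e+05 = 14700.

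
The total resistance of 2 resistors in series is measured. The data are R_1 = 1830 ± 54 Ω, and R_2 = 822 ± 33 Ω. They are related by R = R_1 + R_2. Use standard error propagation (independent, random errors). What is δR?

Sums and differences: (δR)² = Σ (cᵢ δxᵢ)².
  (δR_1)² = 2920;  (δR_2)² = 1090
δR = √(4000) = 63.3 Ω

63.3 Ω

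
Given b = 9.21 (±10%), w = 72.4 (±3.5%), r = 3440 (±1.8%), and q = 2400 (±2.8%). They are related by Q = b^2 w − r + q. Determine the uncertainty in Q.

Let p = b^2·w = 6140. δp/p = √((2·δb/b)² + (1·δw/w)²) = √(0.0400 + 0.00123) = 0.203, so δp = 1250.
Q = p − r + q: δQ = √(δp² + δr² + δq²) = √(1.55e+06 + 3830 + 4520) = 1250

1250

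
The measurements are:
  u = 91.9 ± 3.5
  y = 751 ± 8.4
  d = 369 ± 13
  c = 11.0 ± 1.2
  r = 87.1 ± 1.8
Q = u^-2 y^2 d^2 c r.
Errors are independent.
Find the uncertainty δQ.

Each factor contributes (exponent × relative error)² to (δQ/Q)²:
  (-2·δu/u)² = (-2×0.0381)² = 0.00580;  (2·δy/y)² = (2×0.0112)² = 0.000500;  (2·δd/d)² = (2×0.0352)² = 0.00496;  (1·δc/c)² = (1×0.109)² = 0.0119;  (1·δr/r)² = (1×0.0207)² = 0.000427
δQ/Q = √(0.0236) = 0.154
Q = 8.71e+09, so δQ = 0.154 × 8.71e+09 = 1.34e+09.

1.34e+09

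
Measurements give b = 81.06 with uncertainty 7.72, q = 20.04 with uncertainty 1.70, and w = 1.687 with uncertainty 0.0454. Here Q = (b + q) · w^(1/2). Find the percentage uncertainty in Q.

7.93%

Let u = b + q = 101.1. δu = √(δb² + δq²) = √(59.6 + 2.89) = 7.90, so δu/u = 0.0782.
Q is then a monomial in u, w:
δQ/Q = √((δu/u)² + (½·δw/w)²) = √(0.00611 + 0.000181) = 0.0793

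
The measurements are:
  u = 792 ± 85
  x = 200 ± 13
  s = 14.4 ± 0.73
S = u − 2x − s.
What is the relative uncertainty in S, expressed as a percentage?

23.5%

Sums and differences: (δS)² = Σ (cᵢ δxᵢ)².
  (δu)² = 7220;  (2·δx)² = 676;  (δs)² = 0.533
δS = √(7900) = 88.9
S = 378, so δS/S = 88.9/378 = 0.235.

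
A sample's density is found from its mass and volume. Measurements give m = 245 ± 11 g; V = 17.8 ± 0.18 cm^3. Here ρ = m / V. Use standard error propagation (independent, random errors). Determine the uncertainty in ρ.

Each factor contributes (exponent × relative error)² to (δρ/ρ)²:
  (1·δm/m)² = (1×0.0449)² = 0.00202;  (-1·δV/V)² = (-1×0.0101)² = 0.000102
δρ/ρ = √(0.00212) = 0.0460
ρ = 13.8 g/cm^3, so δρ = 0.0460 × 13.8 = 0.633 g/cm^3.

0.633 g/cm^3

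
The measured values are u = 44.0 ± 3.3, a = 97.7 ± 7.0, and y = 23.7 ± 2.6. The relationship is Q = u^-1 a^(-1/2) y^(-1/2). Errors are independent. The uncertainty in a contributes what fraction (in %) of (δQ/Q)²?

12.9%

(δQ/Q)² = (-1·δu/u)² + (−½·δa/a)² + (−½·δy/y)²
  u term: (-1×0.0750)² = 0.00562
  a term: (-0.5×0.0716)² = 0.00128
  y term: (-0.5×0.110)² = 0.00301
Total = 0.00992. Share from a = 0.00128/0.00992 = 0.129.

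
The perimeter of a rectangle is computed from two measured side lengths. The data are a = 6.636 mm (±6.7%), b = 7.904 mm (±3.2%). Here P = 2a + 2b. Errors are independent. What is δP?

Each term contributes (cᵢ δxᵢ)² to (δP)²:
  (2·δa)² = 0.791;  (2·δb)² = 0.256
δP = √(1.05) = 1.02 mm

1.02 mm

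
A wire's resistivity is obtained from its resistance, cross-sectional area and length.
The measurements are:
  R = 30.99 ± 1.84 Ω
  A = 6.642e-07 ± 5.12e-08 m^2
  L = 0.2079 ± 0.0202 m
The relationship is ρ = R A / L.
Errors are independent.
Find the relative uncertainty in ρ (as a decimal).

0.138

Relative error in a monomial: (δρ/ρ)² = Σ (nᵢ · δxᵢ/xᵢ)².
  (1·δR/R)² = (1×0.0594)² = 0.00353;  (1·δA/A)² = (1×0.0771)² = 0.00594;  (-1·δL/L)² = (-1×0.0972)² = 0.00944
δρ/ρ = √(0.0189) = 0.138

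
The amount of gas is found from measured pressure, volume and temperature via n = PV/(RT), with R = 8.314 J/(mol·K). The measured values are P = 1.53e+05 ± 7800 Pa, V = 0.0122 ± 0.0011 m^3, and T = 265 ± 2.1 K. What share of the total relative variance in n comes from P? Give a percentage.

(δn/n)² = (1·δP/P)² + (1·δV/V)² + (-1·δT/T)²
  P term: (1×0.0510)² = 0.00260
  V term: (1×0.0902)² = 0.00813
  T term: (-1×0.00792)² = 6.28e-05
Total = 0.0108. Share from P = 0.00260/0.0108 = 0.241.

24.1%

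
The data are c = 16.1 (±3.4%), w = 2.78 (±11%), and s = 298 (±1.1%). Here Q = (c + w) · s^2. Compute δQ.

Let u = c + w = 18.9. δu = √(δc² + δw²) = √(0.300 + 0.0935) = 0.627, so δu/u = 0.0332.
Q is then a monomial in u, s:
δQ/Q = √((δu/u)² + (2·δs/s)²) = √(0.00110 + 0.000484) = 0.0398
Q = 1.68e+06, so δQ = 0.0398 × 1.68e+06 = 66800.

66800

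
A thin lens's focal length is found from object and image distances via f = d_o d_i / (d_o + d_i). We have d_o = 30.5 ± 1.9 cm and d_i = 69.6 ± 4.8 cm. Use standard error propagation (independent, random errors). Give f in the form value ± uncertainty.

∂f/∂d_o = (d_i/(d_o+d_i))² = 0.483;  ∂f/∂d_i = (d_o/(d_o+d_i))² = 0.0928
δf = √((∂f/∂d_o · δd_o)² + (∂f/∂d_i · δd_i)²) = √(0.844 + 0.199) = 1.02 cm
f = 21.2 cm.

21.2 ± 1.02 cm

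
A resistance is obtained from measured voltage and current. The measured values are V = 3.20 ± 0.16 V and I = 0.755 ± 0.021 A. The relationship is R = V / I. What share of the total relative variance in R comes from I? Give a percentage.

23.6%

(δR/R)² = (1·δV/V)² + (-1·δI/I)²
  V term: (1×0.0500)² = 0.00250
  I term: (-1×0.0278)² = 0.000774
Total = 0.00327. Share from I = 0.000774/0.00327 = 0.236.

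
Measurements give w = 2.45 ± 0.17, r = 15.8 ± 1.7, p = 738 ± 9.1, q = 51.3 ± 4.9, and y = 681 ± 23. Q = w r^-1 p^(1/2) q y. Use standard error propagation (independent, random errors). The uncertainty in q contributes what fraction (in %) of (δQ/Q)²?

34.2%

(δQ/Q)² = (1·δw/w)² + (-1·δr/r)² + (½·δp/p)² + (1·δq/q)² + (1·δy/y)²
  w term: (1×0.0694)² = 0.00481
  r term: (-1×0.108)² = 0.0116
  p term: (0.5×0.0123)² = 3.8e-05
  q term: (1×0.0955)² = 0.00912
  y term: (1×0.0338)² = 0.00114
Total = 0.0267. Share from q = 0.00912/0.0267 = 0.342.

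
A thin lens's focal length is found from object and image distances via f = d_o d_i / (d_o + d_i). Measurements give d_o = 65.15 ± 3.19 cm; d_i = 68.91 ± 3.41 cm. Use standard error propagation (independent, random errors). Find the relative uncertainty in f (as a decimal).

0.0348

∂f/∂d_o = (d_i/(d_o+d_i))² = 0.264;  ∂f/∂d_i = (d_o/(d_o+d_i))² = 0.236
δf = √((∂f/∂d_o · δd_o)² + (∂f/∂d_i · δd_i)²) = √(0.710 + 0.649) = 1.17 cm
f = 33.49 cm, so δf/f = 1.17/33.49 = 0.0348.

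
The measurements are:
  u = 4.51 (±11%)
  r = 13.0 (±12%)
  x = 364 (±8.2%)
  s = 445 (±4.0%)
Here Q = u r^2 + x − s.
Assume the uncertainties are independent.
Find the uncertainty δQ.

204

Let p = u·r^2 = 762. δp/p = √((1·δu/u)² + (2·δr/r)²) = √(0.0121 + 0.0576) = 0.264, so δp = 201.
Q = p + x − s: δQ = √(δp² + δx² + δs²) = √(40500 + 891 + 317) = 204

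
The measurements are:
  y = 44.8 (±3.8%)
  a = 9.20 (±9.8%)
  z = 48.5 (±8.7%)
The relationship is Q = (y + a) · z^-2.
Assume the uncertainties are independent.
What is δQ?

0.00408

Let u = y + a = 54.0. δu = √(δy² + δa²) = √(2.90 + 0.813) = 1.93, so δu/u = 0.0357.
Q is then a monomial in u, z:
δQ/Q = √((δu/u)² + (-2·δz/z)²) = √(0.00127 + 0.0303) = 0.178
Q = 0.0230, so δQ = 0.178 × 0.0230 = 0.00408.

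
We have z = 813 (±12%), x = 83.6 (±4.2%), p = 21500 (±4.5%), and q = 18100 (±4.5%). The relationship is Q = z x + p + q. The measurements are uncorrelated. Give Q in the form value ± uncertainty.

Let w = z·x = 68000. δw/w = √((1·δz/z)² + (1·δx/x)²) = √(0.0144 + 0.00176) = 0.127, so δw = 8640.
Q = w + p + q: δQ = √(δw² + δp² + δq²) = √(7.47e+07 + 9.36e+05 + 6.63e+05) = 8730
Q = 1.08e+05.

(1.08 ± 0.0873) × 10^5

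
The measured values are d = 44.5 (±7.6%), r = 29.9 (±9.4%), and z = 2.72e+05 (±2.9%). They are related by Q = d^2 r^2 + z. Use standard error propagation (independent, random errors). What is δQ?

4.28e+05

Let p = d^2·r^2 = 1.77e+06. δp/p = √((2·δd/d)² + (2·δr/r)²) = √(0.0231 + 0.0353) = 0.242, so δp = 4.28e+05.
Q = p + z: δQ = √(δp² + δz²) = √(1.83e+11 + 6.22e+07) = 4.28e+05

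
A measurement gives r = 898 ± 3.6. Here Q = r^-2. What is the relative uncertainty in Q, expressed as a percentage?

Q ∝ r^-2, so δQ/Q = |-2| · δr/r = 2 × 0.00401 = 0.00802.

0.802%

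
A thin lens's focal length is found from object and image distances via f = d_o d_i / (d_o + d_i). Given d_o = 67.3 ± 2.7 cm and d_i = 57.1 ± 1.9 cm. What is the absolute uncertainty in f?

0.795 cm

∂f/∂d_o = (d_i/(d_o+d_i))² = 0.211;  ∂f/∂d_i = (d_o/(d_o+d_i))² = 0.293
δf = √((∂f/∂d_o · δd_o)² + (∂f/∂d_i · δd_i)²) = √(0.324 + 0.309) = 0.795 cm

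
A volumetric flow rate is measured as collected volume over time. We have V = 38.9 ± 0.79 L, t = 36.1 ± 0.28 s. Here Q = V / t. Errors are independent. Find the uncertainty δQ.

0.0234 L/s

Relative error in a monomial: (δQ/Q)² = Σ (nᵢ · δxᵢ/xᵢ)².
  (1·δV/V)² = (1×0.0203)² = 0.000412;  (-1·δt/t)² = (-1×0.00776)² = 6.02e-05
δQ/Q = √(0.000473) = 0.0217
Q = 1.08 L/s, so δQ = 0.0217 × 1.08 = 0.0234 L/s.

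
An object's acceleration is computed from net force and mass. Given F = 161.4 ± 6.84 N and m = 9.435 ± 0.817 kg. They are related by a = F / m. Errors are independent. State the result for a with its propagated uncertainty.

a is a product of powers, so relative uncertainties combine in quadrature:
  (1·δF/F)² = (1×0.0424)² = 0.00180;  (-1·δm/m)² = (-1×0.0866)² = 0.00750
δa/a = √(0.00929) = 0.0964
a = 17.11 m/s^2, so δa = 0.0964 × 17.11 = 1.65 m/s^2.

17.11 ± 1.65 m/s^2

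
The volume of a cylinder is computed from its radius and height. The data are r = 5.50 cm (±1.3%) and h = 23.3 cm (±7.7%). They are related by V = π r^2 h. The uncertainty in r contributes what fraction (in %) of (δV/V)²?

10.2%

(δV/V)² = (2·δr/r)² + (1·δh/h)²
  r term: (2×0.0130)² = 0.000676
  h term: (1×0.0770)² = 0.00593
Total = 0.00661. Share from r = 0.000676/0.00661 = 0.102.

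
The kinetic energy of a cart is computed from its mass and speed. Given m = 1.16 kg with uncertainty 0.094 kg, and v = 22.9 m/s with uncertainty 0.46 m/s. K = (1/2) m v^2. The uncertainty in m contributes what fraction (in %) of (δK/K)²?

80.3%

(δK/K)² = (1·δm/m)² + (2·δv/v)²
  m term: (1×0.0810)² = 0.00657
  v term: (2×0.0201)² = 0.00161
Total = 0.00818. Share from m = 0.00657/0.00818 = 0.803.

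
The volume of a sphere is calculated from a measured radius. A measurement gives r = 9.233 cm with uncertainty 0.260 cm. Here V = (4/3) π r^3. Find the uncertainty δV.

279 cm^3

Since V is a product/quotient, work with relative uncertainties:
  (3·δr/r)² = (3×0.0282)² = 0.00714
δV/V = √(0.00714) = 0.0845
V = 3297 cm^3, so δV = 0.0845 × 3297 = 279 cm^3.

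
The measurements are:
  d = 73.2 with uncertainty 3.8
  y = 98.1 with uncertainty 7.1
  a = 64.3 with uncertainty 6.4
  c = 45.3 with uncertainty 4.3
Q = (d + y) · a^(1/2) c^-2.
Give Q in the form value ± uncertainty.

Let u = d + y = 171. δu = √(δd² + δy²) = √(14.4 + 50.4) = 8.05, so δu/u = 0.0470.
Q is then a monomial in u, a, c:
δQ/Q = √((δu/u)² + (½·δa/a)² + (-2·δc/c)²) = √(0.00221 + 0.00248 + 0.0360) = 0.202
Q = 0.669, so δQ = 0.202 × 0.669 = 0.135.

0.669 ± 0.135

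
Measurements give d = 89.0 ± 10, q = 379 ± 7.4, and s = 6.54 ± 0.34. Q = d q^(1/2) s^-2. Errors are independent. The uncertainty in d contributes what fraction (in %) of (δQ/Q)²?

53.7%

(δQ/Q)² = (1·δd/d)² + (½·δq/q)² + (-2·δs/s)²
  d term: (1×0.112)² = 0.0126
  q term: (0.5×0.0195)² = 9.53e-05
  s term: (-2×0.0520)² = 0.0108
Total = 0.0235. Share from d = 0.0126/0.0235 = 0.537.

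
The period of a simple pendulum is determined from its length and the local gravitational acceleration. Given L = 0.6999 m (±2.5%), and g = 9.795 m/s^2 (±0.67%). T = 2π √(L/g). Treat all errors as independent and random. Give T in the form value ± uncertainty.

1.680 ± 0.0217 s

Products/powers → add relative errors in quadrature, weighted by exponent:
  (½·δL/L)² = (0.5×0.0250)² = 0.000156;  (−½·δg/g)² = (-0.5×0.00670)² = 1.12e-05
δT/T = √(0.000167) = 0.0129
T = 1.680 s, so δT = 0.0129 × 1.680 = 0.0217 s.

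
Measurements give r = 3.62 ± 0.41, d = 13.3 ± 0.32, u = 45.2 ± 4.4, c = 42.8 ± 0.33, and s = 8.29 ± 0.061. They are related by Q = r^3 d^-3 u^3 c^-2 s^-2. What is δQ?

0.00672

Since Q is a product/quotient, work with relative uncertainties:
  (3·δr/r)² = (3×0.113)² = 0.115;  (-3·δd/d)² = (-3×0.0241)² = 0.00521;  (3·δu/u)² = (3×0.0973)² = 0.0853;  (-2·δc/c)² = (-2×0.00771)² = 0.000238;  (-2·δs/s)² = (-2×0.00736)² = 0.000217
δQ/Q = √(0.206) = 0.454
Q = 0.0148, so δQ = 0.454 × 0.0148 = 0.00672.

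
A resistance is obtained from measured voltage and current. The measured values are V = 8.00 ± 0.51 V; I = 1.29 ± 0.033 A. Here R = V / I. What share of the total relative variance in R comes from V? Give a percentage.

86.1%

(δR/R)² = (1·δV/V)² + (-1·δI/I)²
  V term: (1×0.0638)² = 0.00406
  I term: (-1×0.0256)² = 0.000654
Total = 0.00472. Share from V = 0.00406/0.00472 = 0.861.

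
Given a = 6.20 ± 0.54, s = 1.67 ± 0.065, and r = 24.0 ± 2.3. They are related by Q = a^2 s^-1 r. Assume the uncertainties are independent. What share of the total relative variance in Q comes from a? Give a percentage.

(δQ/Q)² = (2·δa/a)² + (-1·δs/s)² + (1·δr/r)²
  a term: (2×0.0871)² = 0.0303
  s term: (-1×0.0389)² = 0.00151
  r term: (1×0.0958)² = 0.00918
Total = 0.0410. Share from a = 0.0303/0.0410 = 0.739.

73.9%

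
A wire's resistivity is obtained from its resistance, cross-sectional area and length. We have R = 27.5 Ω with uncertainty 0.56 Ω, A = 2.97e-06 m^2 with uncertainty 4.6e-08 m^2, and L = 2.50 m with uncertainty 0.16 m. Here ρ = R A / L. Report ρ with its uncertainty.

Relative error in a monomial: (δρ/ρ)² = Σ (nᵢ · δxᵢ/xᵢ)².
  (1·δR/R)² = (1×0.0204)² = 0.000415;  (1·δA/A)² = (1×0.0155)² = 0.000240;  (-1·δL/L)² = (-1×0.0640)² = 0.00410
δρ/ρ = √(0.00475) = 0.0689
ρ = 3.27e-05 Ω·m, so δρ = 0.0689 × 3.27e-05 = 2.25e-06 Ω·m.

(3.27 ± 0.225) × 10^-5 Ω·m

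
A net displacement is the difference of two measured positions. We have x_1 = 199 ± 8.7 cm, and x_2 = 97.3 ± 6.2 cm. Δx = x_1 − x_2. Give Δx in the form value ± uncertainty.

102 ± 10.7 cm

Each term contributes (cᵢ δxᵢ)² to (δΔx)²:
  (δx_1)² = 75.7;  (δx_2)² = 38.4
δΔx = √(114) = 10.7 cm
Δx = 102 cm.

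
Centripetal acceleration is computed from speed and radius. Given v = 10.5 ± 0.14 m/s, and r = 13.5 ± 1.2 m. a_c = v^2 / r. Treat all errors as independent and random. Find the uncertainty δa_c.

a_c is a product of powers, so relative uncertainties combine in quadrature:
  (2·δv/v)² = (2×0.0133)² = 0.000711;  (-1·δr/r)² = (-1×0.0889)² = 0.00790
δa_c/a_c = √(0.00861) = 0.0928
a_c = 8.17 m/s^2, so δa_c = 0.0928 × 8.17 = 0.758 m/s^2.

0.758 m/s^2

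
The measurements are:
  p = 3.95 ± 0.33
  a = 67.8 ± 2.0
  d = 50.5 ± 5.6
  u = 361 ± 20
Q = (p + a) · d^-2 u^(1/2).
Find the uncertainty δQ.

0.120

Let w = p + a = 71.8. δw = √(δp² + δa²) = √(0.109 + 4.00) = 2.03, so δw/w = 0.0283.
Q is then a monomial in w, d, u:
δQ/Q = √((δw/w)² + (-2·δd/d)² + (½·δu/u)²) = √(0.000798 + 0.0492 + 0.000767) = 0.225
Q = 0.535, so δQ = 0.225 × 0.535 = 0.120.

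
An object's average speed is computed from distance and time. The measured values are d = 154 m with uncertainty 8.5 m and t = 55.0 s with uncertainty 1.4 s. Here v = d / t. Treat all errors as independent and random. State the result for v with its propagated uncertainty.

2.80 ± 0.170 m/s

Since v is a product/quotient, work with relative uncertainties:
  (1·δd/d)² = (1×0.0552)² = 0.00305;  (-1·δt/t)² = (-1×0.0255)² = 0.000648
δv/v = √(0.00369) = 0.0608
v = 2.80 m/s, so δv = 0.0608 × 2.80 = 0.170 m/s.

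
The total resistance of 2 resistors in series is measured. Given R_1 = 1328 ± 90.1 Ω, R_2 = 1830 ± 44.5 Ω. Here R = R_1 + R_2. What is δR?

Each term contributes (cᵢ δxᵢ)² to (δR)²:
  (δR_1)² = 8120;  (δR_2)² = 1980
δR = √(10100) = 100 Ω

100 Ω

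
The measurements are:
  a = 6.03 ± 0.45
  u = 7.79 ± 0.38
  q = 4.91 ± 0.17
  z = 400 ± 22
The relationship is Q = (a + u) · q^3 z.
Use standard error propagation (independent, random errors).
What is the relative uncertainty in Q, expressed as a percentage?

Let w = a + u = 13.8. δw = √(δa² + δu²) = √(0.203 + 0.144) = 0.589, so δw/w = 0.0426.
Q is then a monomial in w, q, z:
δQ/Q = √((δw/w)² + (3·δq/q)² + (1·δz/z)²) = √(0.00182 + 0.0108 + 0.00302) = 0.125

12.5%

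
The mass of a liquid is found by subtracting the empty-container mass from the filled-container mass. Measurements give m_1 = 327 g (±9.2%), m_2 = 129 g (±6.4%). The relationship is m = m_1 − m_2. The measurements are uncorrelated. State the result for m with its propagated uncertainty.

198 ± 31.2 g

Absolute uncertainties add in quadrature for a linear combination:
  (δm_1)² = 905;  (δm_2)² = 68.2
δm = √(973) = 31.2 g
m = 198 g.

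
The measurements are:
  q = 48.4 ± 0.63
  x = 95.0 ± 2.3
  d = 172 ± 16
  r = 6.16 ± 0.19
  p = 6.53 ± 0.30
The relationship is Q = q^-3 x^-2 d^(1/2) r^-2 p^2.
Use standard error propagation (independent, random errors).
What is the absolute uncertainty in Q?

Q is a product of powers, so relative uncertainties combine in quadrature:
  (-3·δq/q)² = (-3×0.0130)² = 0.00152;  (-2·δx/x)² = (-2×0.0242)² = 0.00234;  (½·δd/d)² = (0.5×0.0930)² = 0.00216;  (-2·δr/r)² = (-2×0.0308)² = 0.00381;  (2·δp/p)² = (2×0.0459)² = 0.00844
δQ/Q = √(0.0183) = 0.135
Q = 1.44e-08, so δQ = 0.135 × 1.44e-08 = 1.95e-09.

1.95e-09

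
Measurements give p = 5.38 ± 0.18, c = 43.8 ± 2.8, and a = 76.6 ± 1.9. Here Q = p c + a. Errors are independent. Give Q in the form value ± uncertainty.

Let w = p·c = 236. δw/w = √((1·δp/p)² + (1·δc/c)²) = √(0.00112 + 0.00409) = 0.0722, so δw = 17.0.
Q = w + a: δQ = √(δw² + δa²) = √(289 + 3.61) = 17.1
Q = 312.

312 ± 17.1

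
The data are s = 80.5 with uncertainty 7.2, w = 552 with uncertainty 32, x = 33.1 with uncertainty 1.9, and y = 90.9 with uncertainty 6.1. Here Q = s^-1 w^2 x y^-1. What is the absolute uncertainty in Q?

Relative error in a monomial: (δQ/Q)² = Σ (nᵢ · δxᵢ/xᵢ)².
  (-1·δs/s)² = (-1×0.0894)² = 0.00800;  (2·δw/w)² = (2×0.0580)² = 0.0134;  (1·δx/x)² = (1×0.0574)² = 0.00329;  (-1·δy/y)² = (-1×0.0671)² = 0.00450
δQ/Q = √(0.0292) = 0.171
Q = 1380, so δQ = 0.171 × 1380 = 236.

236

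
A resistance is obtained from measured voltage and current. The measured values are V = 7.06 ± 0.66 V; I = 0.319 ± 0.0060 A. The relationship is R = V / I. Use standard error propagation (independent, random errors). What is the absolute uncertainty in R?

2.11 Ω

Products/powers → add relative errors in quadrature, weighted by exponent:
  (1·δV/V)² = (1×0.0935)² = 0.00874;  (-1·δI/I)² = (-1×0.0188)² = 0.000354
δR/R = √(0.00909) = 0.0954
R = 22.1 Ω, so δR = 0.0954 × 22.1 = 2.11 Ω.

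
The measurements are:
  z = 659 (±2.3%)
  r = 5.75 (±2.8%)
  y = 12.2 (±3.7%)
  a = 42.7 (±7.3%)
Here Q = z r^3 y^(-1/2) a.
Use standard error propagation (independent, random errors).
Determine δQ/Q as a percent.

11.5%

For a monomial Q ∝ z, r^3, y^(-1/2), a, fractional errors add in quadrature:
  (1·δz/z)² = (1×0.0230)² = 0.000529;  (3·δr/r)² = (3×0.0280)² = 0.00706;  (−½·δy/y)² = (-0.5×0.0370)² = 0.000342;  (1·δa/a)² = (1×0.0730)² = 0.00533
δQ/Q = √(0.0133) = 0.115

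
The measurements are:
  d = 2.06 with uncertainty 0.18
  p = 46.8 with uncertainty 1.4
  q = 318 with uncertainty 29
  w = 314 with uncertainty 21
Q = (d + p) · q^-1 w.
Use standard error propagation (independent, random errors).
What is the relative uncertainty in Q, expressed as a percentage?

Let u = d + p = 48.9. δu = √(δd² + δp²) = √(0.0324 + 1.96) = 1.41, so δu/u = 0.0289.
Q is then a monomial in u, q, w:
δQ/Q = √((δu/u)² + (-1·δq/q)² + (1·δw/w)²) = √(0.000835 + 0.00832 + 0.00447) = 0.117

11.7%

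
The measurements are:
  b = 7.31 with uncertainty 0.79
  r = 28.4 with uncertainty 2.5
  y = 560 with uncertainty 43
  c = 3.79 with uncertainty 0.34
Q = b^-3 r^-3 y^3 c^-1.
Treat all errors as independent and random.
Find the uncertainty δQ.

2.52

Products/powers → add relative errors in quadrature, weighted by exponent:
  (-3·δb/b)² = (-3×0.108)² = 0.105;  (-3·δr/r)² = (-3×0.0880)² = 0.0697;  (3·δy/y)² = (3×0.0768)² = 0.0531;  (-1·δc/c)² = (-1×0.0897)² = 0.00805
δQ/Q = √(0.236) = 0.486
Q = 5.18, so δQ = 0.486 × 5.18 = 2.52.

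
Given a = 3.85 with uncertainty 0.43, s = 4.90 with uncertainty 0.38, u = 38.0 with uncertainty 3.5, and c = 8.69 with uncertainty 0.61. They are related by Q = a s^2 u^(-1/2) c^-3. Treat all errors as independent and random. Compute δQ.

For a monomial Q ∝ a, s^2, u^(-1/2), c^-3, fractional errors add in quadrature:
  (1·δa/a)² = (1×0.112)² = 0.0125;  (2·δs/s)² = (2×0.0776)² = 0.0241;  (−½·δu/u)² = (-0.5×0.0921)² = 0.00212;  (-3·δc/c)² = (-3×0.0702)² = 0.0443
δQ/Q = √(0.0830) = 0.288
Q = 0.0229, so δQ = 0.288 × 0.0229 = 0.00658.

0.00658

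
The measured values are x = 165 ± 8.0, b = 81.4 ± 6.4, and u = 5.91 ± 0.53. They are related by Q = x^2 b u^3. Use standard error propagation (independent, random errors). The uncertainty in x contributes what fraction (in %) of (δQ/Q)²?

10.7%

(δQ/Q)² = (2·δx/x)² + (1·δb/b)² + (3·δu/u)²
  x term: (2×0.0485)² = 0.00940
  b term: (1×0.0786)² = 0.00618
  u term: (3×0.0897)² = 0.0724
Total = 0.0880. Share from x = 0.00940/0.0880 = 0.107.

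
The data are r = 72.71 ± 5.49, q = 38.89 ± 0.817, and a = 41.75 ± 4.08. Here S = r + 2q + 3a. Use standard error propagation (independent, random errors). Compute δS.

13.5

S is a linear combination, so absolute uncertainties add in quadrature:
  (δr)² = 30.1;  (2·δq)² = 2.67;  (3·δa)² = 150
δS = √(183) = 13.5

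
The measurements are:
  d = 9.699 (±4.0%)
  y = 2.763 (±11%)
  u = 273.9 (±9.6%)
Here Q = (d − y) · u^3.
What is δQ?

4.23e+07

Let w = d − y = 6.936. δw = √(δd² + δy²) = √(0.151 + 0.0924) = 0.493, so δw/w = 0.0711.
Q is then a monomial in w, u:
δQ/Q = √((δw/w)² + (3·δu/u)²) = √(0.00505 + 0.0829) = 0.297
Q = 1.425e+08, so δQ = 0.297 × 1.425e+08 = 4.23e+07.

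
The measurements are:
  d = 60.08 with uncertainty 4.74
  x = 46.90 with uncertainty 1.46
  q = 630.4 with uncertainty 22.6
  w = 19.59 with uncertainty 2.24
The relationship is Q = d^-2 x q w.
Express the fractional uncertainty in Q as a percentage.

Relative error in a monomial: (δQ/Q)² = Σ (nᵢ · δxᵢ/xᵢ)².
  (-2·δd/d)² = (-2×0.0789)² = 0.0249;  (1·δx/x)² = (1×0.0311)² = 0.000969;  (1·δq/q)² = (1×0.0359)² = 0.00129;  (1·δw/w)² = (1×0.114)² = 0.0131
δQ/Q = √(0.0402) = 0.201

20.1%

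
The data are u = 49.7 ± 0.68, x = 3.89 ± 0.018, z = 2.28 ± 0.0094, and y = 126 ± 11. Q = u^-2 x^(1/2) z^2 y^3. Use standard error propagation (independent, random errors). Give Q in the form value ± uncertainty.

8300 ± 2190

Relative error in a monomial: (δQ/Q)² = Σ (nᵢ · δxᵢ/xᵢ)².
  (-2·δu/u)² = (-2×0.0137)² = 0.000749;  (½·δx/x)² = (0.5×0.00463)² = 5.35e-06;  (2·δz/z)² = (2×0.00412)² = 6.8e-05;  (3·δy/y)² = (3×0.0873)² = 0.0686
δQ/Q = √(0.0694) = 0.263
Q = 8300, so δQ = 0.263 × 8300 = 2190.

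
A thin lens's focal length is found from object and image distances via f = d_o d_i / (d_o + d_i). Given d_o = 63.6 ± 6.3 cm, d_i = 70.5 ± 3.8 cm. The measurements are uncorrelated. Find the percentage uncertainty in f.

5.80%

∂f/∂d_o = (d_i/(d_o+d_i))² = 0.276;  ∂f/∂d_i = (d_o/(d_o+d_i))² = 0.225
δf = √((∂f/∂d_o · δd_o)² + (∂f/∂d_i · δd_i)²) = √(3.03 + 0.731) = 1.94 cm
f = 33.4 cm, so δf/f = 1.94/33.4 = 0.0580.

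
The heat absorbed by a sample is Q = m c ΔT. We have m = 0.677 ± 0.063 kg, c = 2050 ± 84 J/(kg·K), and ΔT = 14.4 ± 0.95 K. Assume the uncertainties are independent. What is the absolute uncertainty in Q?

2420 J

Since Q is a product/quotient, work with relative uncertainties:
  (1·δm/m)² = (1×0.0931)² = 0.00866;  (1·δc/c)² = (1×0.0410)² = 0.00168;  (1·δΔT/ΔT)² = (1×0.0660)² = 0.00435
δQ/Q = √(0.0147) = 0.121
Q = 20000 J, so δQ = 0.121 × 20000 = 2420 J.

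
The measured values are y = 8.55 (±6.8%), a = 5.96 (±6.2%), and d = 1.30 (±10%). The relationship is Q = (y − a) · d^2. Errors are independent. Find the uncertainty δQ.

1.46

Let u = y − a = 2.59. δu = √(δy² + δa²) = √(0.338 + 0.137) = 0.689, so δu/u = 0.266.
Q is then a monomial in u, d:
δQ/Q = √((δu/u)² + (2·δd/d)²) = √(0.0707 + 0.0400) = 0.333
Q = 4.38, so δQ = 0.333 × 4.38 = 1.46.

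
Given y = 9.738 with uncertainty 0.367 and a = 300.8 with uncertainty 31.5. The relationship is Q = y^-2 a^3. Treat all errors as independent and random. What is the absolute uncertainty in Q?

Q is a product of powers, so relative uncertainties combine in quadrature:
  (-2·δy/y)² = (-2×0.0377)² = 0.00568;  (3·δa/a)² = (3×0.105)² = 0.0987
δQ/Q = √(0.104) = 0.323
Q = 287000, so δQ = 0.323 × 287000 = 92700.

92700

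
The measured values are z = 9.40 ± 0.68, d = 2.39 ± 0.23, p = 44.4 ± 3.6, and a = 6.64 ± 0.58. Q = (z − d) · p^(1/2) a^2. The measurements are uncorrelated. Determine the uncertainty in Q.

Let u = z − d = 7.01. δu = √(δz² + δd²) = √(0.462 + 0.0529) = 0.718, so δu/u = 0.102.
Q is then a monomial in u, p, a:
δQ/Q = √((δu/u)² + (½·δp/p)² + (2·δa/a)²) = √(0.0105 + 0.00164 + 0.0305) = 0.207
Q = 2060, so δQ = 0.207 × 2060 = 425.

425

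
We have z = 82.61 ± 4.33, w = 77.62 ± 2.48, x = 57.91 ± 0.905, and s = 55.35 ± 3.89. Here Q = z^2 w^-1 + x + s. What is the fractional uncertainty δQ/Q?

0.0518

Let p = z^2·w^-1 = 87.92. δp/p = √((2·δz/z)² + (-1·δw/w)²) = √(0.0110 + 0.00102) = 0.110, so δp = 9.64.
Q = p + x + s: δQ = √(δp² + δx² + δs²) = √(92.8 + 0.819 + 15.1) = 10.4
Q = 201.2, so δQ/Q = 10.4/201.2 = 0.0518.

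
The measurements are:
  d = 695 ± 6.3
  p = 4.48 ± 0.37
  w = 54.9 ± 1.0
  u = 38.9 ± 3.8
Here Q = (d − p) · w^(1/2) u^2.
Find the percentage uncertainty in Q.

19.6%

Let h = d − p = 691. δh = √(δd² + δp²) = √(39.7 + 0.137) = 6.31, so δh/h = 0.00914.
Q is then a monomial in h, w, u:
δQ/Q = √((δh/h)² + (½·δw/w)² + (2·δu/u)²) = √(8.35e-05 + 8.29e-05 + 0.0382) = 0.196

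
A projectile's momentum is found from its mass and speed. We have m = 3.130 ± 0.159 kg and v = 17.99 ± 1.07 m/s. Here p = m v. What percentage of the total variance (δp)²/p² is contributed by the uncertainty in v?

(δp/p)² = (1·δm/m)² + (1·δv/v)²
  m term: (1×0.0508)² = 0.00258
  v term: (1×0.0595)² = 0.00354
Total = 0.00612. Share from v = 0.00354/0.00612 = 0.578.

57.8%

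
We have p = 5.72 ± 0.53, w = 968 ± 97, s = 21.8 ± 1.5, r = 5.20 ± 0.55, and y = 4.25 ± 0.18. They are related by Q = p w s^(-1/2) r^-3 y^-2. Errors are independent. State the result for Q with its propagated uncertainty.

0.467 ± 0.167

Since Q is a product/quotient, work with relative uncertainties:
  (1·δp/p)² = (1×0.0927)² = 0.00859;  (1·δw/w)² = (1×0.100)² = 0.0100;  (−½·δs/s)² = (-0.5×0.0688)² = 0.00118;  (-3·δr/r)² = (-3×0.106)² = 0.101;  (-2·δy/y)² = (-2×0.0424)² = 0.00718
δQ/Q = √(0.128) = 0.357
Q = 0.467, so δQ = 0.357 × 0.467 = 0.167.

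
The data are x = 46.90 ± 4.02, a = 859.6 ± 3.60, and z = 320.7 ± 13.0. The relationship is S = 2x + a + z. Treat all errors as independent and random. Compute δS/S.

0.0123

S is a linear combination, so absolute uncertainties add in quadrature:
  (2·δx)² = 64.6;  (δa)² = 13.0;  (δz)² = 169
δS = √(247) = 15.7
S = 1274, so δS/S = 15.7/1274 = 0.0123.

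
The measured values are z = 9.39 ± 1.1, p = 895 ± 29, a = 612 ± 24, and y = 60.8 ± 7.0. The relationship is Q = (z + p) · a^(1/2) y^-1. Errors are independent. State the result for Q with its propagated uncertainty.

368 ± 44.6

Let u = z + p = 904. δu = √(δz² + δp²) = √(1.21 + 841) = 29.0, so δu/u = 0.0321.
Q is then a monomial in u, a, y:
δQ/Q = √((δu/u)² + (½·δa/a)² + (-1·δy/y)²) = √(0.00103 + 0.000384 + 0.0133) = 0.121
Q = 368, so δQ = 0.121 × 368 = 44.6.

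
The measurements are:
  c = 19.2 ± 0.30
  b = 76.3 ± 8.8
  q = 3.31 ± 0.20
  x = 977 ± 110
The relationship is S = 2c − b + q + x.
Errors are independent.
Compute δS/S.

0.117

Sums and differences: (δS)² = Σ (cᵢ δxᵢ)².
  (2·δc)² = 0.360;  (δb)² = 77.4;  (δq)² = 0.0400;  (δx)² = 12100
δS = √(12200) = 110
S = 942, so δS/S = 110/942 = 0.117.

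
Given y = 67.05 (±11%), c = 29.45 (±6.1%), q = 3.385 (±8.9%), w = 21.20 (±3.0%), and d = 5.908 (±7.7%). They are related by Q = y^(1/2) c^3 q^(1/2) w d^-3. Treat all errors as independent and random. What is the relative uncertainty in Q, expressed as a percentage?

30.5%

For a monomial Q ∝ y^(1/2), c^3, q^(1/2), w, d^-3, fractional errors add in quadrature:
  (½·δy/y)² = (0.5×0.110)² = 0.00302;  (3·δc/c)² = (3×0.0610)² = 0.0335;  (½·δq/q)² = (0.5×0.0890)² = 0.00198;  (1·δw/w)² = (1×0.0300)² = 0.000900;  (-3·δd/d)² = (-3×0.0770)² = 0.0534
δQ/Q = √(0.0928) = 0.305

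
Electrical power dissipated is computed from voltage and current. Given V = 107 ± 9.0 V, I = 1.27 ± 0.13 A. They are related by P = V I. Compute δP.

18.0 W

Each factor contributes (exponent × relative error)² to (δP/P)²:
  (1·δV/V)² = (1×0.0841)² = 0.00707;  (1·δI/I)² = (1×0.102)² = 0.0105
δP/P = √(0.0176) = 0.132
P = 136 W, so δP = 0.132 × 136 = 18.0 W.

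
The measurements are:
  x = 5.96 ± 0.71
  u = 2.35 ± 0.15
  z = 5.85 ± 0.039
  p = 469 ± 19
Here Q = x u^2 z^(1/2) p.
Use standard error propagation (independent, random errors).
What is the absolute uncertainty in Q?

6690

Since Q is a product/quotient, work with relative uncertainties:
  (1·δx/x)² = (1×0.119)² = 0.0142;  (2·δu/u)² = (2×0.0638)² = 0.0163;  (½·δz/z)² = (0.5×0.00667)² = 1.11e-05;  (1·δp/p)² = (1×0.0405)² = 0.00164
δQ/Q = √(0.0321) = 0.179
Q = 37300, so δQ = 0.179 × 37300 = 6690.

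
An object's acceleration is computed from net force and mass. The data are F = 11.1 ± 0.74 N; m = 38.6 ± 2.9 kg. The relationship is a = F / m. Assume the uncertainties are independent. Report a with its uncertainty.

Since a is a product/quotient, work with relative uncertainties:
  (1·δF/F)² = (1×0.0667)² = 0.00444;  (-1·δm/m)² = (-1×0.0751)² = 0.00564
δa/a = √(0.0101) = 0.100
a = 0.288 m/s^2, so δa = 0.100 × 0.288 = 0.0289 m/s^2.

0.288 ± 0.0289 m/s^2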